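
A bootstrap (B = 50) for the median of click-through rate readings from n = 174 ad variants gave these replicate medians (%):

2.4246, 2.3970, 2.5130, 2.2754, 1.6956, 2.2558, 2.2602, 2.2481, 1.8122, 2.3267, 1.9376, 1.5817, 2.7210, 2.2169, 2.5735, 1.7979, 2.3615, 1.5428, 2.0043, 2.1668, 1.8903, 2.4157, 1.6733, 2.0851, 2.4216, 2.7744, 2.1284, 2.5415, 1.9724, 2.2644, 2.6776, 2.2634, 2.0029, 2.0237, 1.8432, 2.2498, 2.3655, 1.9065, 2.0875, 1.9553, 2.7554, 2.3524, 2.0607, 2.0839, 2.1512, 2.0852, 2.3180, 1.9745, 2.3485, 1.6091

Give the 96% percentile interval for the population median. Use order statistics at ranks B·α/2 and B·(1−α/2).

(1.5428, 2.7554)

Sorted replicates: 1.5428, 1.5817, 1.6091, 1.6733, 1.6956, 1.7979, 1.8122, 1.8432, 1.8903, 1.9065, 1.9376, 1.9553, 1.9724, 1.9745, 2.0029, 2.0043, 2.0237, 2.0607, 2.0839, 2.0851, 2.0852, 2.0875, 2.1284, 2.1512, 2.1668, 2.2169, 2.2481, 2.2498, 2.2558, 2.2602, 2.2634, 2.2644, 2.2754, 2.3180, 2.3267, 2.3485, 2.3524, 2.3615, 2.3655, 2.3970, 2.4157, 2.4216, 2.4246, 2.5130, 2.5415, 2.5735, 2.6776, 2.7210, 2.7554, 2.7744
α = 0.04; lower rank = 50 × 0.020 = 1; upper rank = 50 × 0.980 = 49.
The 1st smallest replicate is 1.5428; the 49th is 2.7554.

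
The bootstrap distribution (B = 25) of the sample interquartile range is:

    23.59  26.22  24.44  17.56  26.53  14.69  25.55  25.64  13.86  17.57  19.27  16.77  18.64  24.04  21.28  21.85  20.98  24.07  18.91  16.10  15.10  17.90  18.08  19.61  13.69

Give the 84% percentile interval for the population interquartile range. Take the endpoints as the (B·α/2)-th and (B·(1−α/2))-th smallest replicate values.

(13.86, 25.64)

Sorted replicates: 13.69, 13.86, 14.69, 15.10, 16.10, 16.77, 17.56, 17.57, 17.90, 18.08, 18.64, 18.91, 19.27, 19.61, 20.98, 21.28, 21.85, 23.59, 24.04, 24.07, 24.44, 25.55, 25.64, 26.22, 26.53
α = 0.16; lower rank = 25 × 0.080 = 2; upper rank = 25 × 0.920 = 23.
The 2nd smallest replicate is 13.86; the 23rd is 25.64.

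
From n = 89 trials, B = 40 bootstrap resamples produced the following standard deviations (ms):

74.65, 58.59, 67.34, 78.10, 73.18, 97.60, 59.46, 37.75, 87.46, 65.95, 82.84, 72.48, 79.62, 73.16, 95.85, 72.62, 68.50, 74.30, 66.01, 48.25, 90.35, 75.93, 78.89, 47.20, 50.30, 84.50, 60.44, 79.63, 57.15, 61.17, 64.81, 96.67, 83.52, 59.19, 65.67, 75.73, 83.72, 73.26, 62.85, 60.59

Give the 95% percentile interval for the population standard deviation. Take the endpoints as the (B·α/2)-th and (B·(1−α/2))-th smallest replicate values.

Sorted replicates: 37.75, 47.20, 48.25, 50.30, 57.15, 58.59, 59.19, 59.46, 60.44, 60.59, 61.17, 62.85, 64.81, 65.67, 65.95, 66.01, 67.34, 68.50, 72.48, 72.62, 73.16, 73.18, 73.26, 74.30, 74.65, 75.73, 75.93, 78.10, 78.89, 79.62, 79.63, 82.84, 83.52, 83.72, 84.50, 87.46, 90.35, 95.85, 96.67, 97.60
α = 0.05; lower rank = 40 × 0.025 = 1; upper rank = 40 × 0.975 = 39.
The 1st smallest replicate is 37.75; the 39th is 96.67.

(37.75, 96.67)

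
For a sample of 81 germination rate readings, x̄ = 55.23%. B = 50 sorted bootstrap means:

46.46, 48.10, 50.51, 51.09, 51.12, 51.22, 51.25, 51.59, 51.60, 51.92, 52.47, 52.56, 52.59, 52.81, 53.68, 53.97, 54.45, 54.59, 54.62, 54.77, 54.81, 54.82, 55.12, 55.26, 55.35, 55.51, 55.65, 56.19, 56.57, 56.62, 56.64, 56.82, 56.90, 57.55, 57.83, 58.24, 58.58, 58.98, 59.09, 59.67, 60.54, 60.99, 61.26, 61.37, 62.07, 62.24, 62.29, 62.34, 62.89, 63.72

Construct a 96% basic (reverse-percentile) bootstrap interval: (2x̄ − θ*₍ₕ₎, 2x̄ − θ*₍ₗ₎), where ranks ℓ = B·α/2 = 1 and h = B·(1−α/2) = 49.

Percentile endpoints at ranks 1 and 49: θ*₍1₎ = 46.46, θ*₍49₎ = 62.89.
Basic interval reflects these around x̄:
  lower = 2 × 55.23 − 62.89 = 47.57
  upper = 2 × 55.23 − 46.46 = 64.00

(47.57, 64.00)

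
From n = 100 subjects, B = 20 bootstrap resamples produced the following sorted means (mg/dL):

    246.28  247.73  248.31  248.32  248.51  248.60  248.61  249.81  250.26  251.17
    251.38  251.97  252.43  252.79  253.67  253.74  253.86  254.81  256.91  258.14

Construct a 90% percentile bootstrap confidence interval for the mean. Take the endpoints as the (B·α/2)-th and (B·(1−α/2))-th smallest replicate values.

α = 0.10; lower rank = 20 × 0.050 = 1; upper rank = 20 × 0.950 = 19.
The 1st smallest replicate is 246.28; the 19th is 256.91.

(246.28, 256.91)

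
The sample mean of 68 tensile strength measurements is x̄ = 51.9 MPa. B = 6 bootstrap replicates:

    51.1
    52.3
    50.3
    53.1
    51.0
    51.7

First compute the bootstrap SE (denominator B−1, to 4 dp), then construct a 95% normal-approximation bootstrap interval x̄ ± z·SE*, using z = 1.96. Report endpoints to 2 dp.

(49.93, 53.87)

Mean of replicates = 51.5833; sum of squared deviations = 5.0483; SE* = √(5.0483/5) = 1.0048
Margin = 1.96 × 1.0048 = 1.969
Interval: 51.9 ± 1.969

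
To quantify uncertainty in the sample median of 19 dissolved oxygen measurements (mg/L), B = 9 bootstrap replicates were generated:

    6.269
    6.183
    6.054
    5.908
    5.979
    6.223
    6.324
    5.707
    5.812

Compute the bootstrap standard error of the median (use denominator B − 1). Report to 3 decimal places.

SE* = 0.215

Bootstrap SE is the standard deviation of the 9 replicate medians.
Mean of replicates: (6.269 + 6.183 + 6.054 + 5.908 + 5.979 + 6.223 + 6.324 + 5.707 + 5.812) / 9 = 54.4590 / 9 = 6.0510
Sum of squared deviations: (+0.2180)² + (+0.1320)² + (+0.0030)² + (−0.1430)² + (−0.0720)² + (+0.1720)² + (+0.2730)² + (−0.3440)² + (−0.2390)² = 0.3702
Variance = 0.3702 / 8 = 0.0463
SE* = √0.0463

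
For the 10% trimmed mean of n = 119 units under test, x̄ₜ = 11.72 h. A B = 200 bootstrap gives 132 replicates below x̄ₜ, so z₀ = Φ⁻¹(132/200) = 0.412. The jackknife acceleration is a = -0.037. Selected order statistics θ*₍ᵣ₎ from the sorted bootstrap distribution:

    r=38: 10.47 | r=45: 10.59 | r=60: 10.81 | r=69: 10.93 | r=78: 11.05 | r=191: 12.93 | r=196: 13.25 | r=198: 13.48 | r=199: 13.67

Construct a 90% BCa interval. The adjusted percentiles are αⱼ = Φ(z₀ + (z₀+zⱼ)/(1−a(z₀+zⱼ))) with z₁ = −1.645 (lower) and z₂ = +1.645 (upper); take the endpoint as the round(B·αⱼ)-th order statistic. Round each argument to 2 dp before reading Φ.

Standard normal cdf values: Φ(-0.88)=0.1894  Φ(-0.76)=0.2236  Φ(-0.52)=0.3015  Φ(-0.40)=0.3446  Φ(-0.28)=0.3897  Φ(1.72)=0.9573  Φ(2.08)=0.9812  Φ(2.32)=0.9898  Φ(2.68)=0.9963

Lower: z₀ + z₁ = 0.412 + (-1.645) = -1.233; 1 − a(z₀+z₁) = 1 − (-0.037)(-1.233) = 0.9544; argument = 0.412 + (-1.233)/0.9544 = -0.8799 → -0.88.
α₁ = Φ(-0.88) = 0.1894; rank = round(200 × 0.1894) = 38; θ*₍38₎ = 10.47.
Upper: z₀ + z₂ = 2.057; 1 − a(z₀+z₂) = 1.0761; argument = 2.3235 → 2.32; α₂ = 0.9898; rank = 198; θ*₍198₎ = 13.48.

(10.47, 13.48)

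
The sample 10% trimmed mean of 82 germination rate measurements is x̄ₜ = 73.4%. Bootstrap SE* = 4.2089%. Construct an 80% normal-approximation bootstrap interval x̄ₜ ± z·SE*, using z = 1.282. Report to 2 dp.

(68.00, 78.80)

Margin = 1.282 × 4.2089 = 5.396
Interval: 73.4 ± 5.396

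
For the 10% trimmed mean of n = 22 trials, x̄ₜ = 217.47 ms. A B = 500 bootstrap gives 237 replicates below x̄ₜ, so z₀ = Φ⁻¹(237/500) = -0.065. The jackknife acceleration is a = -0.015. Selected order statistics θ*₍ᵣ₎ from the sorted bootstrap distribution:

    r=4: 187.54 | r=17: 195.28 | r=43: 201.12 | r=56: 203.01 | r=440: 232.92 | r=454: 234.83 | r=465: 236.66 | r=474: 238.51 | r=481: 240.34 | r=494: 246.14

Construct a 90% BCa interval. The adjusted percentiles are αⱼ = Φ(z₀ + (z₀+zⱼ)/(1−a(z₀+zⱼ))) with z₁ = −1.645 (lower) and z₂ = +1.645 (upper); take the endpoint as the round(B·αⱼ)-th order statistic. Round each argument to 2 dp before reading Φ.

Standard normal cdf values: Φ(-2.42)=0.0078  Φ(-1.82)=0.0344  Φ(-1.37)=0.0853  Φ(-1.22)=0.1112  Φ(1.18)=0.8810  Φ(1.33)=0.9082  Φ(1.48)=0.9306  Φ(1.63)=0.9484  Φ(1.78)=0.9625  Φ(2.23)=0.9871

(195.28, 236.66)

Lower: z₀ + z₁ = -0.065 + (-1.645) = -1.710; 1 − a(z₀+z₁) = 1 − (-0.015)(-1.710) = 0.9744; argument = -0.065 + (-1.710)/0.9744 = -1.8200 → -1.82.
α₁ = Φ(-1.82) = 0.0344; rank = round(500 × 0.0344) = 17; θ*₍17₎ = 195.28.
Upper: z₀ + z₂ = 1.580; 1 − a(z₀+z₂) = 1.0237; argument = 1.4784 → 1.48; α₂ = 0.9306; rank = 465; θ*₍465₎ = 236.66.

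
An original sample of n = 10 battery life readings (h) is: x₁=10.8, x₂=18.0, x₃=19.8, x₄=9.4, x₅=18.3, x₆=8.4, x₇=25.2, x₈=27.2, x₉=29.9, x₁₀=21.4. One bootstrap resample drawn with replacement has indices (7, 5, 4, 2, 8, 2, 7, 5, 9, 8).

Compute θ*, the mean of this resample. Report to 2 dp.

θ* = 21.67

Resample values: 25.2, 18.3, 9.4, 18.0, 27.2, 18.0, 25.2, 18.3, 29.9, 27.2.
Mean = (25.2 + 18.3 + 9.4 + 18.0 + 27.2 + 18.0 + 25.2 + 18.3 + 29.9 + 27.2) / 10 = 216.70 / 10 = 21.67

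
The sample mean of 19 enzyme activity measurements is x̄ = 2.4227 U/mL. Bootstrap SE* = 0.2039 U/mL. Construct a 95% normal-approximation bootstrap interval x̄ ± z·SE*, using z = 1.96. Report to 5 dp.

(2.02306, 2.82234)

Margin = 1.96 × 0.2039 = 0.399644
Interval: 2.4227 ± 0.399644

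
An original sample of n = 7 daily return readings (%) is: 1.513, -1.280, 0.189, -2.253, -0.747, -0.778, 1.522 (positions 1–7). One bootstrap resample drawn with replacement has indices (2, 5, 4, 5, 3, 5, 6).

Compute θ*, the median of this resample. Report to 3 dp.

θ* = -0.747

Resample values: -1.280, -0.747, -2.253, -0.747, 0.189, -0.747, -0.778.
Sorted: -2.253, -1.280, -0.778, -0.747, -0.747, -0.747, 0.189
Median = middle value = -0.747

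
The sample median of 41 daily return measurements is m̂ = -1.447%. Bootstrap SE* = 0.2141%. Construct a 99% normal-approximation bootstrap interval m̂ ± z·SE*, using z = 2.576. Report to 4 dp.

Margin = 2.576 × 0.2141 = 0.55152
Interval: -1.447 ± 0.55152

(-1.9985, -0.8955)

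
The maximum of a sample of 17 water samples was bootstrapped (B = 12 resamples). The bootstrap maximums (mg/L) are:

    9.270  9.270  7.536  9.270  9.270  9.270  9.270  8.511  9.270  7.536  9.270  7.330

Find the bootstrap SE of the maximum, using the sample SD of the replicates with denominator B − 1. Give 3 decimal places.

SE* = 0.808

Bootstrap SE is the standard deviation of the 12 replicate maximums.
Mean of replicates: (9.270 + 9.270 + 7.536 + 9.270 + 9.270 + 9.270 + 9.270 + 8.511 + 9.270 + 7.536 + 9.270 + 7.330) / 12 = 105.0730 / 12 = 8.7561
Sum of squared deviations: (+0.5139)² + (+0.5139)² + (−1.2201)² + (+0.5139)² + (+0.5139)² + (+0.5139)² + (+0.5139)² + (−0.2451)² + (+0.5139)² + (−1.2201)² + (+0.5139)² + (−1.4261)² = 7.1839
Variance = 7.1839 / 11 = 0.6531
SE* = √0.6531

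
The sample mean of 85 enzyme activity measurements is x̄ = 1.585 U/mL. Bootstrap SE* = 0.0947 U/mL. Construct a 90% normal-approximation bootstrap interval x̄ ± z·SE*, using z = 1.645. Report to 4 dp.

(1.4292, 1.7408)

Margin = 1.645 × 0.0947 = 0.15578
Interval: 1.585 ± 0.15578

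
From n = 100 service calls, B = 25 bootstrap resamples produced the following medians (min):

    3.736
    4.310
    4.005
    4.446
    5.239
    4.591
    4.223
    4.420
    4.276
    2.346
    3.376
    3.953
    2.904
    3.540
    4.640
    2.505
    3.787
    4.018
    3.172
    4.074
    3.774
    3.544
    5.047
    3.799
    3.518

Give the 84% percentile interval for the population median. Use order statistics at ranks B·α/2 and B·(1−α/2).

Sorted replicates: 2.346, 2.505, 2.904, 3.172, 3.376, 3.518, 3.540, 3.544, 3.736, 3.774, 3.787, 3.799, 3.953, 4.005, 4.018, 4.074, 4.223, 4.276, 4.310, 4.420, 4.446, 4.591, 4.640, 5.047, 5.239
α = 0.16; lower rank = 25 × 0.080 = 2; upper rank = 25 × 0.920 = 23.
The 2nd smallest replicate is 2.505; the 23rd is 4.640.

(2.505, 4.640)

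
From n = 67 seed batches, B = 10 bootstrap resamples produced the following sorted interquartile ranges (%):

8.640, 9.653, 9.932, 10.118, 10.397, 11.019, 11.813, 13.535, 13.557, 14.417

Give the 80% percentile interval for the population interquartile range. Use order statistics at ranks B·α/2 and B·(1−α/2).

(8.640, 13.557)

α = 0.20; lower rank = 10 × 0.100 = 1; upper rank = 10 × 0.900 = 9.
The 1st smallest replicate is 8.640; the 9th is 13.557.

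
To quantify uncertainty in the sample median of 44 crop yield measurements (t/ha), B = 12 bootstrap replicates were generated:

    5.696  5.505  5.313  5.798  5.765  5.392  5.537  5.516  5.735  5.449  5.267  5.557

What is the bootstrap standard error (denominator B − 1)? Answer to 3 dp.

Bootstrap SE is the standard deviation of the 12 replicate medians.
Mean of replicates: (5.696 + 5.505 + 5.313 + 5.798 + 5.765 + 5.392 + 5.537 + 5.516 + 5.735 + 5.449 + 5.267 + 5.557) / 12 = 66.5300 / 12 = 5.5442
Sum of squared deviations: (+0.1518)² + (−0.0392)² + (−0.2312)² + (+0.2538)² + (+0.2208)² + (−0.1522)² + (−0.0072)² + (−0.0282)² + (+0.1908)² + (−0.0952)² + (−0.2772)² + (+0.0128)² = 0.3377
Variance = 0.3377 / 11 = 0.0307
SE* = √0.0307

SE* = 0.175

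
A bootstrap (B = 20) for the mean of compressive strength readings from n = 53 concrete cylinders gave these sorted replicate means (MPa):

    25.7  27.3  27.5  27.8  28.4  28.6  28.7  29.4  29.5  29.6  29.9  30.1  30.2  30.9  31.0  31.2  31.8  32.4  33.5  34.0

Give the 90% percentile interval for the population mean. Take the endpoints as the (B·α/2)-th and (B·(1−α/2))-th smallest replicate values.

α = 0.10; lower rank = 20 × 0.050 = 1; upper rank = 20 × 0.950 = 19.
The 1st smallest replicate is 25.7; the 19th is 33.5.

(25.7, 33.5)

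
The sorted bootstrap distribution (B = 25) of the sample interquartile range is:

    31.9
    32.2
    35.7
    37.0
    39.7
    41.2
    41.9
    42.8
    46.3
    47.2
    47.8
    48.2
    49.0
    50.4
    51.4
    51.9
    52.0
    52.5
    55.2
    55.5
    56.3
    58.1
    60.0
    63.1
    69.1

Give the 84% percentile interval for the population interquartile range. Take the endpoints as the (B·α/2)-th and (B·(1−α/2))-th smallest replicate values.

(32.2, 60.0)

α = 0.16; lower rank = 25 × 0.080 = 2; upper rank = 25 × 0.920 = 23.
The 2nd smallest replicate is 32.2; the 23rd is 60.0.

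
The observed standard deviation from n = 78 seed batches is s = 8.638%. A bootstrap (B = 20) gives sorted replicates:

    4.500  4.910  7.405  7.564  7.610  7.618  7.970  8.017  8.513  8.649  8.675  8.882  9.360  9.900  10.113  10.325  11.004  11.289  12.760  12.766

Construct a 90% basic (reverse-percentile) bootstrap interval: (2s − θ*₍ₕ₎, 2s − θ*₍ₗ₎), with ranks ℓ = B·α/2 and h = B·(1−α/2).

Percentile endpoints at ranks 1 and 19: θ*₍1₎ = 4.500, θ*₍19₎ = 12.760.
Basic interval reflects these around s:
  lower = 2 × 8.638 − 12.760 = 4.516
  upper = 2 × 8.638 − 4.500 = 12.776

(4.516, 12.776)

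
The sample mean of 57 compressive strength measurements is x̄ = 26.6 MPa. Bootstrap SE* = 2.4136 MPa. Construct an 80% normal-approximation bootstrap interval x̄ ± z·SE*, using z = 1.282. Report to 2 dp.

Margin = 1.282 × 2.4136 = 3.094
Interval: 26.6 ± 3.094

(23.51, 29.69)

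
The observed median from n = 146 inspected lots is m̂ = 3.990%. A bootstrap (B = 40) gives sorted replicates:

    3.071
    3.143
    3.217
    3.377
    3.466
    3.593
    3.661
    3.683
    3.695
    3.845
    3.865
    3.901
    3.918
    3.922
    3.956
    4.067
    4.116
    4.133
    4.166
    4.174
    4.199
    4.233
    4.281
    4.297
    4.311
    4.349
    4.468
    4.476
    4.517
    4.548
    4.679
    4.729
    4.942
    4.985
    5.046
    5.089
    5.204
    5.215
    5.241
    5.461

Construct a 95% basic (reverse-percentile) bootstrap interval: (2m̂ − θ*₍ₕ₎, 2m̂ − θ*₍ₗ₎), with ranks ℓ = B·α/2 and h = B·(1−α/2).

(2.739, 4.909)

Percentile endpoints at ranks 1 and 39: θ*₍1₎ = 3.071, θ*₍39₎ = 5.241.
Basic interval reflects these around m̂:
  lower = 2 × 3.990 − 5.241 = 2.739
  upper = 2 × 3.990 − 3.071 = 4.909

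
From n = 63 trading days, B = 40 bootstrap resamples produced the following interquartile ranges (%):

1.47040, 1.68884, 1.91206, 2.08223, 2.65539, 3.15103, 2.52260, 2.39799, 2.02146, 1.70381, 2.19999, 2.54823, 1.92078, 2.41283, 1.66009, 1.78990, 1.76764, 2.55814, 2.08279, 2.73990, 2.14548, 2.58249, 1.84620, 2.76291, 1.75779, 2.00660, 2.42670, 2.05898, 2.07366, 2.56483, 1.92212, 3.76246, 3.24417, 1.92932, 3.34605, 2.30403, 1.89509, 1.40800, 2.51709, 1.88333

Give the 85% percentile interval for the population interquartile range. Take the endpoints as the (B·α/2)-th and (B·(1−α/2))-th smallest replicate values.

Sorted replicates: 1.40800, 1.47040, 1.66009, 1.68884, 1.70381, 1.75779, 1.76764, 1.78990, 1.84620, 1.88333, 1.89509, 1.91206, 1.92078, 1.92212, 1.92932, 2.00660, 2.02146, 2.05898, 2.07366, 2.08223, 2.08279, 2.14548, 2.19999, 2.30403, 2.39799, 2.41283, 2.42670, 2.51709, 2.52260, 2.54823, 2.55814, 2.56483, 2.58249, 2.65539, 2.73990, 2.76291, 3.15103, 3.24417, 3.34605, 3.76246
α = 0.15; lower rank = 40 × 0.075 = 3; upper rank = 40 × 0.925 = 37.
The 3rd smallest replicate is 1.66009; the 37th is 3.15103.

(1.66009, 3.15103)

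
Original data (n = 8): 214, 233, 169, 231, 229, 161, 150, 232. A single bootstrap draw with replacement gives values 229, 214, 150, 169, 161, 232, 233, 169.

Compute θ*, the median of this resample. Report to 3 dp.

θ* = 191.500

Sorted: 150, 161, 169, 169, 214, 229, 232, 233
Median = average of the two middle values = 191.500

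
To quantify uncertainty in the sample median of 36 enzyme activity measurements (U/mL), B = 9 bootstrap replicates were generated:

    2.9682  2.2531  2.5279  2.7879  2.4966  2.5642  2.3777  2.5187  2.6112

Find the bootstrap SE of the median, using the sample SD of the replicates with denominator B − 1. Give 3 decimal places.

Bootstrap SE is the standard deviation of the 9 replicate medians.
Mean of replicates: (2.9682 + 2.2531 + 2.5279 + 2.7879 + 2.4966 + 2.5642 + 2.3777 + 2.5187 + 2.6112) / 9 = 23.10550 / 9 = 2.56728
Sum of squared deviations: (+0.40092)² + (−0.31418)² + (−0.03938)² + (+0.22062)² + (−0.07068)² + (−0.00308)² + (−0.18958)² + (−0.04858)² + (+0.04392)² = 0.35490
Variance = 0.35490 / 8 = 0.04436
SE* = √0.04436

SE* = 0.211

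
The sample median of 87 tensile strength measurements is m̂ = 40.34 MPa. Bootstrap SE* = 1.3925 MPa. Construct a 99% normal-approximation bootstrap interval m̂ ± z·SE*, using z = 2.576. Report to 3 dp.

(36.753, 43.927)

Margin = 2.576 × 1.3925 = 3.5871
Interval: 40.34 ± 3.5871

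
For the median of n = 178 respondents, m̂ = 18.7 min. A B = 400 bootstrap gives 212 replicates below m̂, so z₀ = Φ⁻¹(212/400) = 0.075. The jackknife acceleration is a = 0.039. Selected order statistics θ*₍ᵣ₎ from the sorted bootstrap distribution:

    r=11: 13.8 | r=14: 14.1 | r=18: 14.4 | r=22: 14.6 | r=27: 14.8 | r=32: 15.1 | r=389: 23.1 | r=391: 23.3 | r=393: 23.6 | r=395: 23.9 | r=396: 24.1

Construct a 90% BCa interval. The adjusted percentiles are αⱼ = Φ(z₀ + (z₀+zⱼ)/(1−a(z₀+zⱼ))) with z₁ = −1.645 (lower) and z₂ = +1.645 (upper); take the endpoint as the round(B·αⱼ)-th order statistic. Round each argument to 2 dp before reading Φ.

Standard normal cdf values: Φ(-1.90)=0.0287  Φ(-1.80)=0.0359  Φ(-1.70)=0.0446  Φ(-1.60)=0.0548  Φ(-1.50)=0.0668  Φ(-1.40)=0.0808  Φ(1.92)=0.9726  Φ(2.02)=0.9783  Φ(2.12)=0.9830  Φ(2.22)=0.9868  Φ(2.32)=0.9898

Lower: z₀ + z₁ = 0.075 + (-1.645) = -1.570; 1 − a(z₀+z₁) = 1 − (0.039)(-1.570) = 1.0612; argument = 0.075 + (-1.570)/1.0612 = -1.4044 → -1.40.
α₁ = Φ(-1.40) = 0.0808; rank = round(400 × 0.0808) = 32; θ*₍32₎ = 15.1.
Upper: z₀ + z₂ = 1.720; 1 − a(z₀+z₂) = 0.9329; argument = 1.9187 → 1.92; α₂ = 0.9726; rank = 389; θ*₍389₎ = 23.1.

(15.1, 23.1)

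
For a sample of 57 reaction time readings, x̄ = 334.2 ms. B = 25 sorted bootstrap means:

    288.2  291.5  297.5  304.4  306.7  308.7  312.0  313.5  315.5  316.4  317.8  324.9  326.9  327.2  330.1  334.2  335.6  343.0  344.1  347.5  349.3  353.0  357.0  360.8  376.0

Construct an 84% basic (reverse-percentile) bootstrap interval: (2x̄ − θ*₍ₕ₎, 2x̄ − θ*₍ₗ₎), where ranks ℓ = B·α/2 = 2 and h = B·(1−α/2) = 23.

Percentile endpoints at ranks 2 and 23: θ*₍2₎ = 291.5, θ*₍23₎ = 357.0.
Basic interval reflects these around x̄:
  lower = 2 × 334.2 − 357.0 = 311.4
  upper = 2 × 334.2 − 291.5 = 376.9

(311.4, 376.9)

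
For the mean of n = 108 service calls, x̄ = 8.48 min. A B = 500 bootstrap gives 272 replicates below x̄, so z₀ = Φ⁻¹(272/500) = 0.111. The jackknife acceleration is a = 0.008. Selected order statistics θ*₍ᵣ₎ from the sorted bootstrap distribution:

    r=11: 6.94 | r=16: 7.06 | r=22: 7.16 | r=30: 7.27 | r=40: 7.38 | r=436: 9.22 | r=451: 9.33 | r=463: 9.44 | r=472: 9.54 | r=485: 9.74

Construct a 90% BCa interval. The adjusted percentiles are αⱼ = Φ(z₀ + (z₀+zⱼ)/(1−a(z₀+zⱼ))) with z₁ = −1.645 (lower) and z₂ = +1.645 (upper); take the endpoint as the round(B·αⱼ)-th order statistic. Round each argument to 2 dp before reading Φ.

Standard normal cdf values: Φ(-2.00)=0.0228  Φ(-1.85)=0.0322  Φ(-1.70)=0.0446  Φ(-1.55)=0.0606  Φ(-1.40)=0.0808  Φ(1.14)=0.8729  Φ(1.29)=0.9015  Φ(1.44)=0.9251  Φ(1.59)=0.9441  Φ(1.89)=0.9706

Lower: z₀ + z₁ = 0.111 + (-1.645) = -1.534; 1 − a(z₀+z₁) = 1 − (0.008)(-1.534) = 1.0123; argument = 0.111 + (-1.534)/1.0123 = -1.4044 → -1.40.
α₁ = Φ(-1.40) = 0.0808; rank = round(500 × 0.0808) = 40; θ*₍40₎ = 7.38.
Upper: z₀ + z₂ = 1.756; 1 − a(z₀+z₂) = 0.9860; argument = 1.8920 → 1.89; α₂ = 0.9706; rank = 485; θ*₍485₎ = 9.74.

(7.38, 9.74)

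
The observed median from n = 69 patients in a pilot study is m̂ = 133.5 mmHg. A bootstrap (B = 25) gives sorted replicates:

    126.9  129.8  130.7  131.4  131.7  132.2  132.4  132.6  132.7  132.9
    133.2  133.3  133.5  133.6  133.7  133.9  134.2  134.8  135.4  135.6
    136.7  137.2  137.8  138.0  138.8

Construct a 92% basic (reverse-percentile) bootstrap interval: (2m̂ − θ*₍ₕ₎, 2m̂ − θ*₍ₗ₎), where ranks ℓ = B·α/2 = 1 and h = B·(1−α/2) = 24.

(129.0, 140.1)

Percentile endpoints at ranks 1 and 24: θ*₍1₎ = 126.9, θ*₍24₎ = 138.0.
Basic interval reflects these around m̂:
  lower = 2 × 133.5 − 138.0 = 129.0
  upper = 2 × 133.5 − 126.9 = 140.1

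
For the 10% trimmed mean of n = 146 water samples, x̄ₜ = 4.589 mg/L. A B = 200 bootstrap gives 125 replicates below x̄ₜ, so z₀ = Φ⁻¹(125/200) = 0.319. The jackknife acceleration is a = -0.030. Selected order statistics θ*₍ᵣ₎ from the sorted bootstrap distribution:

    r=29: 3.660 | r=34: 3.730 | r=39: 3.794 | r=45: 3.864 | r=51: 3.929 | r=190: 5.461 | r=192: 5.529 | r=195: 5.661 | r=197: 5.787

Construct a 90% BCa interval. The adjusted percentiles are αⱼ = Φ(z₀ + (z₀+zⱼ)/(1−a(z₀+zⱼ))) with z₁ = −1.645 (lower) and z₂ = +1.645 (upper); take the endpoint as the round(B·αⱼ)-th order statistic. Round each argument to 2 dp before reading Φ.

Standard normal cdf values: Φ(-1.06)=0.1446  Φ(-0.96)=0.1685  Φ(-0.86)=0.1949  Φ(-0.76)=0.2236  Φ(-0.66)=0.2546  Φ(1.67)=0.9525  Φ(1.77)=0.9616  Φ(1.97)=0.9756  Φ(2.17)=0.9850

(3.660, 5.787)

Lower: z₀ + z₁ = 0.319 + (-1.645) = -1.326; 1 − a(z₀+z₁) = 1 − (-0.030)(-1.326) = 0.9602; argument = 0.319 + (-1.326)/0.9602 = -1.0619 → -1.06.
α₁ = Φ(-1.06) = 0.1446; rank = round(200 × 0.1446) = 29; θ*₍29₎ = 3.660.
Upper: z₀ + z₂ = 1.964; 1 − a(z₀+z₂) = 1.0589; argument = 2.1737 → 2.17; α₂ = 0.9850; rank = 197; θ*₍197₎ = 5.787.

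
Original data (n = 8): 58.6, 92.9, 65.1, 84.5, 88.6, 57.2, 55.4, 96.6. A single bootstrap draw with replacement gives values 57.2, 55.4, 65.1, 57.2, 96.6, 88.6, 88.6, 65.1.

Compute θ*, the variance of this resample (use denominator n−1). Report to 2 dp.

θ* = 280.65

Mean = 71.7250; sum of squared deviations = 1964.5350
s² = 1964.5350 / 7 = 280.6479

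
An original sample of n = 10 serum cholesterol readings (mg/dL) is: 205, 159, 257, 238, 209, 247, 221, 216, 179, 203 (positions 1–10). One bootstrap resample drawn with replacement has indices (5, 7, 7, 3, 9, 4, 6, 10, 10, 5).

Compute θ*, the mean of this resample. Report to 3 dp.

Resample values: 209, 221, 221, 257, 179, 238, 247, 203, 203, 209.
Mean = (209 + 221 + 221 + 257 + 179 + 238 + 247 + 203 + 203 + 209) / 10 = 2187.0 / 10 = 218.700

θ* = 218.700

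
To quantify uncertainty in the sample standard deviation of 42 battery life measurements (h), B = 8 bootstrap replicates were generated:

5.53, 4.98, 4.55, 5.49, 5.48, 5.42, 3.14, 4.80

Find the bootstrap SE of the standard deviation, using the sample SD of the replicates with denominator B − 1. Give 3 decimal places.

SE* = 0.809

Bootstrap SE is the standard deviation of the 8 replicate standard deviations.
Mean of replicates: (5.53 + 4.98 + 4.55 + 5.49 + 5.48 + 5.42 + 3.14 + 4.80) / 8 = 39.3900 / 8 = 4.9238
Sum of squared deviations: (+0.6063)² + (+0.0563)² + (−0.3738)² + (+0.5663)² + (+0.5563)² + (+0.4962)² + (−1.7837)² + (−0.1238)² = 4.5838
Variance = 4.5838 / 7 = 0.6548
SE* = √0.6548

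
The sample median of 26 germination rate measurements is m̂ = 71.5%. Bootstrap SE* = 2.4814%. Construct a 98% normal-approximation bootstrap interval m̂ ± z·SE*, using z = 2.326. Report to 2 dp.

Margin = 2.326 × 2.4814 = 5.772
Interval: 71.5 ± 5.772

(65.73, 77.27)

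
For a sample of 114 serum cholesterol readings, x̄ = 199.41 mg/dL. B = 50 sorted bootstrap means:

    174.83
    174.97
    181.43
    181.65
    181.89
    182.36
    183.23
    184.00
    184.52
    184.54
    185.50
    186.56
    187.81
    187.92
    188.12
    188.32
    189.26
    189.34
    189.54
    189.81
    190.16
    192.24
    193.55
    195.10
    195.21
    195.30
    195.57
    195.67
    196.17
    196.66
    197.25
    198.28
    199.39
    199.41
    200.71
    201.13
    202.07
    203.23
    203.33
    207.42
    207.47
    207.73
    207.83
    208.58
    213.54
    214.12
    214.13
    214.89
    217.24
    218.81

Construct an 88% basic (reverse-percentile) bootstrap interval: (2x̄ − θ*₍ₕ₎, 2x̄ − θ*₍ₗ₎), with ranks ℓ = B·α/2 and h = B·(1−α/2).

(184.69, 217.39)

Percentile endpoints at ranks 3 and 47: θ*₍3₎ = 181.43, θ*₍47₎ = 214.13.
Basic interval reflects these around x̄:
  lower = 2 × 199.41 − 214.13 = 184.69
  upper = 2 × 199.41 − 181.43 = 217.39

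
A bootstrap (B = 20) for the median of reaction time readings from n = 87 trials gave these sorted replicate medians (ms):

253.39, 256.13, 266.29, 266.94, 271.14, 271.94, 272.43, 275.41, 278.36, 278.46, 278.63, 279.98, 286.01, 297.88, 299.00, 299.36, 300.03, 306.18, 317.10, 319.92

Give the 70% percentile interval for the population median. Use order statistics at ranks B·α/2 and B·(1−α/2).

(266.29, 300.03)

α = 0.30; lower rank = 20 × 0.150 = 3; upper rank = 20 × 0.850 = 17.
The 3rd smallest replicate is 266.29; the 17th is 300.03.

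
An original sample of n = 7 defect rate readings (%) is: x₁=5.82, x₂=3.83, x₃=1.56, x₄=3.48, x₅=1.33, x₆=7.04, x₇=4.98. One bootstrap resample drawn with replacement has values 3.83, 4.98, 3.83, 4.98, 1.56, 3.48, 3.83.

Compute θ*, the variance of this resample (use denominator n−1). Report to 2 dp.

Mean = 3.7843; sum of squared deviations = 7.9058
s² = 7.9058 / 6 = 1.3176

θ* = 1.32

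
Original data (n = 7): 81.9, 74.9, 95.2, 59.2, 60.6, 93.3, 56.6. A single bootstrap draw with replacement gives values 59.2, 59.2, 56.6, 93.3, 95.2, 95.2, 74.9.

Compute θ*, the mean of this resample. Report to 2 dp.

θ* = 76.23

Mean = (59.2 + 59.2 + 56.6 + 93.3 + 95.2 + 95.2 + 74.9) / 7 = 533.60 / 7 = 76.23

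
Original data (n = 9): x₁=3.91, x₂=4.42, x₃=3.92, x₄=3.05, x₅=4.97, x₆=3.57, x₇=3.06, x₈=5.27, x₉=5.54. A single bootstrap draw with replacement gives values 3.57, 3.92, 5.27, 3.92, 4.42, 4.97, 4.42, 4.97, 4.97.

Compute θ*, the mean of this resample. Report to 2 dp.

Mean = (3.57 + 3.92 + 5.27 + 3.92 + 4.42 + 4.97 + 4.42 + 4.97 + 4.97) / 9 = 40.430 / 9 = 4.49

θ* = 4.49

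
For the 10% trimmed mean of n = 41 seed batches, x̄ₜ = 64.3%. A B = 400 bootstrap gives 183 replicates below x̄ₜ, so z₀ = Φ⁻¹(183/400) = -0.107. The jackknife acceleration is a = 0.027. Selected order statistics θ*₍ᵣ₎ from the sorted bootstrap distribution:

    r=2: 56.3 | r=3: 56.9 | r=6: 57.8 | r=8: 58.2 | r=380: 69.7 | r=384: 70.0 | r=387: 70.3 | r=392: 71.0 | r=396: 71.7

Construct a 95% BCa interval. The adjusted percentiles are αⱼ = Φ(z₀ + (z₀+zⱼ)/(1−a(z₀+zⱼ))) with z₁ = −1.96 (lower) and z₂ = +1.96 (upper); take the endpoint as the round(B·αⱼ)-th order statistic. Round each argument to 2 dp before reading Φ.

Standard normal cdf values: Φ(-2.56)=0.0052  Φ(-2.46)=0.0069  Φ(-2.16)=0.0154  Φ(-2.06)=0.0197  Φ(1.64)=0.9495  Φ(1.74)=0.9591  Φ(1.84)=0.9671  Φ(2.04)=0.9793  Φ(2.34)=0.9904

Lower: z₀ + z₁ = -0.107 + (-1.960) = -2.067; 1 − a(z₀+z₁) = 1 − (0.027)(-2.067) = 1.0558; argument = -0.107 + (-2.067)/1.0558 = -2.0647 → -2.06.
α₁ = Φ(-2.06) = 0.0197; rank = round(400 × 0.0197) = 8; θ*₍8₎ = 58.2.
Upper: z₀ + z₂ = 1.853; 1 − a(z₀+z₂) = 0.9500; argument = 1.8436 → 1.84; α₂ = 0.9671; rank = 387; θ*₍387₎ = 70.3.

(58.2, 70.3)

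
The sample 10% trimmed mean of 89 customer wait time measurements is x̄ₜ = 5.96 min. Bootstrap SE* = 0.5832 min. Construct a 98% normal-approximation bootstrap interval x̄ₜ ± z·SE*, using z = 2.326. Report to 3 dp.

(4.603, 7.317)

Margin = 2.326 × 0.5832 = 1.3565
Interval: 5.96 ± 1.3565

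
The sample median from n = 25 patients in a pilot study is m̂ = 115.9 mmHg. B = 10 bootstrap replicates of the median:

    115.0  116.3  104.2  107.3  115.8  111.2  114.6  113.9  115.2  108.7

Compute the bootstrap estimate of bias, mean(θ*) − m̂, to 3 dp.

bias = −3.680

mean(θ*) = (115.0 + 116.3 + 104.2 + 107.3 + 115.8 + 111.2 + 114.6 + 113.9 + 115.2 + 108.7) / 10 = 112.2200
bias = 112.2200 − 115.9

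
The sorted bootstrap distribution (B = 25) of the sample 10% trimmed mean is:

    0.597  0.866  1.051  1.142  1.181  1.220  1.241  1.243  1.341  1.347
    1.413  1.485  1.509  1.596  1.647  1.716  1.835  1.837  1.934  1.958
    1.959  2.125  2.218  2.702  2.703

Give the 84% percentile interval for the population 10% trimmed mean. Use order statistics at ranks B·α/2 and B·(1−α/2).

(0.866, 2.218)

α = 0.16; lower rank = 25 × 0.080 = 2; upper rank = 25 × 0.920 = 23.
The 2nd smallest replicate is 0.866; the 23rd is 2.218.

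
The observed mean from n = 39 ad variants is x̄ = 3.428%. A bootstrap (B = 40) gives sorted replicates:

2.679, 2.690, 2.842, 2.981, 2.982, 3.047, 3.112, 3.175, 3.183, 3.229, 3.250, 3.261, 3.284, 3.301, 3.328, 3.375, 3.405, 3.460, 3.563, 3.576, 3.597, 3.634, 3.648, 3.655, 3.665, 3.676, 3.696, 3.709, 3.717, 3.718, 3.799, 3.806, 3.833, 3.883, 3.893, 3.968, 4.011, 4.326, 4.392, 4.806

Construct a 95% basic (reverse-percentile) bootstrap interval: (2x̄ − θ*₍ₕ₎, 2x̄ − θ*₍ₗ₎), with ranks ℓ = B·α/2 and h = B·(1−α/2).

(2.464, 4.177)

Percentile endpoints at ranks 1 and 39: θ*₍1₎ = 2.679, θ*₍39₎ = 4.392.
Basic interval reflects these around x̄:
  lower = 2 × 3.428 − 4.392 = 2.464
  upper = 2 × 3.428 − 2.679 = 4.177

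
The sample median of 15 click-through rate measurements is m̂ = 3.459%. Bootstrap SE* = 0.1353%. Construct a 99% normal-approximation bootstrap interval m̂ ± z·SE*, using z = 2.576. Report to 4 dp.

(3.1105, 3.8075)

Margin = 2.576 × 0.1353 = 0.34853
Interval: 3.459 ± 0.34853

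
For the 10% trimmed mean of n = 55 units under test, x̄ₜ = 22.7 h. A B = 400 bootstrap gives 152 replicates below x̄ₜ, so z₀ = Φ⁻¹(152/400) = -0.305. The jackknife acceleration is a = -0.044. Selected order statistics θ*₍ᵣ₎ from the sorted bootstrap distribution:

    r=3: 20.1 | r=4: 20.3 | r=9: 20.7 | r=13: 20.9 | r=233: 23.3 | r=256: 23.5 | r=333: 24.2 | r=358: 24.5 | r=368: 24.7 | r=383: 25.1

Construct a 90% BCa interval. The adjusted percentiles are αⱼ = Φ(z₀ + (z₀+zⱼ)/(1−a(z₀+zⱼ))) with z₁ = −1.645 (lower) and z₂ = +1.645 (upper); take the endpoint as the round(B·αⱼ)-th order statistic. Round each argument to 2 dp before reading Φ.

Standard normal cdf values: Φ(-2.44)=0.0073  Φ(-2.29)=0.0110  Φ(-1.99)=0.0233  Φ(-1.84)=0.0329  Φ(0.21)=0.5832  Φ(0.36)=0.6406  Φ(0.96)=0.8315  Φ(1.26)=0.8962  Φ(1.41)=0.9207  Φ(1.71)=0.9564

Lower: z₀ + z₁ = -0.305 + (-1.645) = -1.950; 1 − a(z₀+z₁) = 1 − (-0.044)(-1.950) = 0.9142; argument = -0.305 + (-1.950)/0.9142 = -2.4380 → -2.44.
α₁ = Φ(-2.44) = 0.0073; rank = round(400 × 0.0073) = 3; θ*₍3₎ = 20.1.
Upper: z₀ + z₂ = 1.340; 1 − a(z₀+z₂) = 1.0590; argument = 0.9604 → 0.96; α₂ = 0.8315; rank = 333; θ*₍333₎ = 24.2.

(20.1, 24.2)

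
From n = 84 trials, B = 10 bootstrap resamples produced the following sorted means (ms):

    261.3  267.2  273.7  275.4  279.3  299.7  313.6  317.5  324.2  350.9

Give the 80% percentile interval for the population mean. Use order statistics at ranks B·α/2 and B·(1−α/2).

α = 0.20; lower rank = 10 × 0.100 = 1; upper rank = 10 × 0.900 = 9.
The 1st smallest replicate is 261.3; the 9th is 324.2.

(261.3, 324.2)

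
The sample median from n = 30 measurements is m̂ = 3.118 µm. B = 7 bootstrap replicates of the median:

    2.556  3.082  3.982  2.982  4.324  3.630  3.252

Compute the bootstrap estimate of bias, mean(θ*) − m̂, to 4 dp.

mean(θ*) = (2.556 + 3.082 + 3.982 + 2.982 + 4.324 + 3.630 + 3.252) / 7 = 3.40114
bias = 3.40114 − 3.118

bias = +0.2831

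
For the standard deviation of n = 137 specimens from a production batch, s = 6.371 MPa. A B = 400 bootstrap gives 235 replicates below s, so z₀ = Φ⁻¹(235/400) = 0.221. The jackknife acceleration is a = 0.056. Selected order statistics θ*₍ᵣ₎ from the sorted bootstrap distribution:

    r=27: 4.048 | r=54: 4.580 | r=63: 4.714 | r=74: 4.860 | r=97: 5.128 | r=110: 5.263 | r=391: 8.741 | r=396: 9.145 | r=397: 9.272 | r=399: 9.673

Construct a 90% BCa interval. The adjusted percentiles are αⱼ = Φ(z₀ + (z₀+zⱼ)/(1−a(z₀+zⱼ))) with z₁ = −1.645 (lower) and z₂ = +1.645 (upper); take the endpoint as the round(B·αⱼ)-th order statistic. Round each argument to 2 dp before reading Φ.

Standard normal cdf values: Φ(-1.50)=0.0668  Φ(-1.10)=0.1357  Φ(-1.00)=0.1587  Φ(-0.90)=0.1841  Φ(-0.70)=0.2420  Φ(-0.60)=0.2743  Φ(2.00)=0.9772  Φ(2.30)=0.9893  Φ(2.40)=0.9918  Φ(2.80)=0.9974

(4.580, 9.145)

Lower: z₀ + z₁ = 0.221 + (-1.645) = -1.424; 1 − a(z₀+z₁) = 1 − (0.056)(-1.424) = 1.0797; argument = 0.221 + (-1.424)/1.0797 = -1.0978 → -1.10.
α₁ = Φ(-1.10) = 0.1357; rank = round(400 × 0.1357) = 54; θ*₍54₎ = 4.580.
Upper: z₀ + z₂ = 1.866; 1 − a(z₀+z₂) = 0.8955; argument = 2.3047 → 2.30; α₂ = 0.9893; rank = 396; θ*₍396₎ = 9.145.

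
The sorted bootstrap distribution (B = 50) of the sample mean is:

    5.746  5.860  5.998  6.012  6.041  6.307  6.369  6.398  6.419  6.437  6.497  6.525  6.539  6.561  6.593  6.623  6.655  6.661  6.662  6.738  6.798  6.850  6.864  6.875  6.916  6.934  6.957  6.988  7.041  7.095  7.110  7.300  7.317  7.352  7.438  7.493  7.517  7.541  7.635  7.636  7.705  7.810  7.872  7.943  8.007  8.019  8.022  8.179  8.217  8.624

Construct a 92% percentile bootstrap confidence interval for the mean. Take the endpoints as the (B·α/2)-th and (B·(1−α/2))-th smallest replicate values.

α = 0.08; lower rank = 50 × 0.040 = 2; upper rank = 50 × 0.960 = 48.
The 2nd smallest replicate is 5.860; the 48th is 8.179.

(5.860, 8.179)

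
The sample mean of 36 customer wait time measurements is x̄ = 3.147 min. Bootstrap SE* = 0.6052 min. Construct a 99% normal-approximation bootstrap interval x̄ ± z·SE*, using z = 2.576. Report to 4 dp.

(1.5880, 4.7060)

Margin = 2.576 × 0.6052 = 1.55900
Interval: 3.147 ± 1.55900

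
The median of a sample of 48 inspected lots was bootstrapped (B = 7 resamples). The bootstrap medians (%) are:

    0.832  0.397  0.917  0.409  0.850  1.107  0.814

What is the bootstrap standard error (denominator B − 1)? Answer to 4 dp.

SE* = 0.2634

Bootstrap SE is the standard deviation of the 7 replicate medians.
Mean of replicates: (0.832 + 0.397 + 0.917 + 0.409 + 0.850 + 1.107 + 0.814) / 7 = 5.32600 / 7 = 0.76086
Sum of squared deviations: (+0.07114)² + (−0.36386)² + (+0.15614)² + (−0.35186)² + (+0.08914)² + (+0.34614)² + (+0.05314)² = 0.41622
Variance = 0.41622 / 6 = 0.06937
SE* = √0.06937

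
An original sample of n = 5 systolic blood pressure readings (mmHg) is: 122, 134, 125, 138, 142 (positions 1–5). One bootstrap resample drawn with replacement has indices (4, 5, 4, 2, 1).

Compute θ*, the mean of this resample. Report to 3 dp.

θ* = 134.800

Resample values: 138, 142, 138, 134, 122.
Mean = (138 + 142 + 138 + 134 + 122) / 5 = 674.0 / 5 = 134.800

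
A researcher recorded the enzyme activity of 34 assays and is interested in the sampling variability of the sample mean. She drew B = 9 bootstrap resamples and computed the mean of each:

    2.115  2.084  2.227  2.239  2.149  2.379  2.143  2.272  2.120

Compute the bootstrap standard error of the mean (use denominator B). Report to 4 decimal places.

SE* = 0.0893

Bootstrap SE is the standard deviation of the 9 replicate means.
Mean of replicates: (2.115 + 2.084 + 2.227 + 2.239 + 2.149 + 2.379 + 2.143 + 2.272 + 2.120) / 9 = 19.72800 / 9 = 2.19200
Sum of squared deviations: (−0.07700)² + (−0.10800)² + (+0.03500)² + (+0.04700)² + (−0.04300)² + (+0.18700)² + (−0.04900)² + (+0.08000)² + (−0.07200)² = 0.07183
Variance = 0.07183 / 9 = 0.00798
SE* = √0.00798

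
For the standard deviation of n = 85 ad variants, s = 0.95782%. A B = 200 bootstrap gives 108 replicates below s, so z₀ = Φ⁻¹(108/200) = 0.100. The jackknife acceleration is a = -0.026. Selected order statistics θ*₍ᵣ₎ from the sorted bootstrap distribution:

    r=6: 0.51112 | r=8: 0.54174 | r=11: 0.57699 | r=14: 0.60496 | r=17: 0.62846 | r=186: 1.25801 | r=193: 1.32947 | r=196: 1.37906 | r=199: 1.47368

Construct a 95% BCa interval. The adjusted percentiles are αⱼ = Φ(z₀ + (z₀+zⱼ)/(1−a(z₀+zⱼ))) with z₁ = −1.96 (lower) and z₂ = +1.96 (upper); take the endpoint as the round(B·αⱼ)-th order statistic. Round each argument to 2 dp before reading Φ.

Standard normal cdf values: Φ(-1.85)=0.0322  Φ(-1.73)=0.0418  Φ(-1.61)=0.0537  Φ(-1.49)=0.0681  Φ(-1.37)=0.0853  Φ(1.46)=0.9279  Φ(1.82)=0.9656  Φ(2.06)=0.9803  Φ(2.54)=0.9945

(0.51112, 1.37906)

Lower: z₀ + z₁ = 0.100 + (-1.960) = -1.860; 1 − a(z₀+z₁) = 1 − (-0.026)(-1.860) = 0.9516; argument = 0.100 + (-1.860)/0.9516 = -1.8545 → -1.85.
α₁ = Φ(-1.85) = 0.0322; rank = round(200 × 0.0322) = 6; θ*₍6₎ = 0.51112.
Upper: z₀ + z₂ = 2.060; 1 − a(z₀+z₂) = 1.0536; argument = 2.0553 → 2.06; α₂ = 0.9803; rank = 196; θ*₍196₎ = 1.37906.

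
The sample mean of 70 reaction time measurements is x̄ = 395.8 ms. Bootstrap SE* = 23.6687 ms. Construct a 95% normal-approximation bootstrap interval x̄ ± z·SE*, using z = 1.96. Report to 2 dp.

(349.41, 442.19)

Margin = 1.96 × 23.6687 = 46.391
Interval: 395.8 ± 46.391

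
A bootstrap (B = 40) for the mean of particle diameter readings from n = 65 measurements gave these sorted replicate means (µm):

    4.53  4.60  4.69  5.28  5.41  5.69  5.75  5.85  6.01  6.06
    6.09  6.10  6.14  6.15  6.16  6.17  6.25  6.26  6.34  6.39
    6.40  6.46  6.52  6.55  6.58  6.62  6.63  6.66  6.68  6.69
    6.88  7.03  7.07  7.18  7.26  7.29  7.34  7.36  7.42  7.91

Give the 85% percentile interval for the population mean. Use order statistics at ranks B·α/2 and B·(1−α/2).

α = 0.15; lower rank = 40 × 0.075 = 3; upper rank = 40 × 0.925 = 37.
The 3rd smallest replicate is 4.69; the 37th is 7.34.

(4.69, 7.34)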